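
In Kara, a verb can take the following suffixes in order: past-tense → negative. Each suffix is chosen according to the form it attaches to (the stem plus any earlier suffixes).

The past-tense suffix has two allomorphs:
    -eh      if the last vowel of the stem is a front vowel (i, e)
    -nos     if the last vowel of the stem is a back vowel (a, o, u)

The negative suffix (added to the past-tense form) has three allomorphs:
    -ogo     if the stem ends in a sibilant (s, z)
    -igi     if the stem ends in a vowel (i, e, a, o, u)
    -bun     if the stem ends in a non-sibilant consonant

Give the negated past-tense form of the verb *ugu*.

ugunosogo

*ugu*: last vowel = /u/, a back vowel → -nos → *ugunos*.
The past-tense form *ugunos* — final sound /s/ (a sibilant) → -ogo → *ugunosogo*.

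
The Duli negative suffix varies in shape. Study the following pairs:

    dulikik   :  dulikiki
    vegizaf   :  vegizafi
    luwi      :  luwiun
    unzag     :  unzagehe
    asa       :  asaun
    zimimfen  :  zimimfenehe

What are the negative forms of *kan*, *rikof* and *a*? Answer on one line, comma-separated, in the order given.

kanehe, rikofi, aun

The alternation tracks the final sound of the stem — -i when the stem ends in a voiceless consonant (*dulikik*, *vegizaf*); -ehe when the stem ends in a voiced consonant (*unzag*, *zimimfen*); -un when the stem ends in a vowel (*luwi*, *asa*).
The final sound of *kan* is /n/, which is a voiced consonant, so the suffix is -ehe, giving *kanehe*.
*rikof* — final sound /f/ (a voiceless consonant) → -i → *rikofi*.
Since the final sound of *a* is /a/ (a vowel), it takes -un, giving *aun*.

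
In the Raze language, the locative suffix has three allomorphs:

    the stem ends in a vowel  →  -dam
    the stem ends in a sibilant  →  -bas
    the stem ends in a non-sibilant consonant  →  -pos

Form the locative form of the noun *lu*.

*lu*: final sound = /u/, a vowel → -dam → *ludam*.

ludam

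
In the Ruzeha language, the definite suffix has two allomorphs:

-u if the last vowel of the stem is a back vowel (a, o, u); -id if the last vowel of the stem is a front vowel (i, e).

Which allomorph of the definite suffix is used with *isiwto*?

-u

Since the last vowel of *isiwto* is /o/ (a back vowel), it takes -u.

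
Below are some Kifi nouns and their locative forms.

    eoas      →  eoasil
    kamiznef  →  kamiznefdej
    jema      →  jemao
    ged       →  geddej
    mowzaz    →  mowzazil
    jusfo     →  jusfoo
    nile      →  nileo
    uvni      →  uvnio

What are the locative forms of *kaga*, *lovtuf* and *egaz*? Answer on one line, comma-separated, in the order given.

Looking at the final sound of each stem: -il when the stem ends in a sibilant (*eoas*, *mowzaz*); -dej when the stem ends in a non-sibilant consonant (*kamiznef*, *ged*); -o when the stem ends in a vowel (*jema*, *jusfo*, *nile*, *uvni*).
Since the final sound of *kaga* is /a/ (a vowel), it takes -o, giving *kagao*.
Since the final sound of *lovtuf* is /f/ (a non-sibilant consonant), it takes -dej, giving *lovtufdej*.
*egaz*: final sound = /z/, a sibilant → -il → *egazil*.

kagao, lovtufdej, egazil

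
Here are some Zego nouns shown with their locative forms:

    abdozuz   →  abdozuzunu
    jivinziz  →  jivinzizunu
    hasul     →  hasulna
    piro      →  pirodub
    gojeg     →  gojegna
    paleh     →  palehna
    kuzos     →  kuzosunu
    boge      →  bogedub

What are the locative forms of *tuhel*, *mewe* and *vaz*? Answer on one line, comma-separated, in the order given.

The suffix is conditioned by the final sound: -unu when the stem ends in a sibilant (*abdozuz*, *jivinziz*, *kuzos*); -na when the stem ends in a non-sibilant consonant (*hasul*, *gojeg*, *paleh*); -dub when the stem ends in a vowel (*piro*, *boge*).
*tuhel*: final sound = /l/, a non-sibilant consonant → -na → *tuhelna*.
The final sound of *mewe* is /e/, which is a vowel, so the suffix is -dub, giving *mewedub*.
*vaz*: final sound = /z/, a sibilant → -unu → *vazunu*.

tuhelna, mewedub, vazunu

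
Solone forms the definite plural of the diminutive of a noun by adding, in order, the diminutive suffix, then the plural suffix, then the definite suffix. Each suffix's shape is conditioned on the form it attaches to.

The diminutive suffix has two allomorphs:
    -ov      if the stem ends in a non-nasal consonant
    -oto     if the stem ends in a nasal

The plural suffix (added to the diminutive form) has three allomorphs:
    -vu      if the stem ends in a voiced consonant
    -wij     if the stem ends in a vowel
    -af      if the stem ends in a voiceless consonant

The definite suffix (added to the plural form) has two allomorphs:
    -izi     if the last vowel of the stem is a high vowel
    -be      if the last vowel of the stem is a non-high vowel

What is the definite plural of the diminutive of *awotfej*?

awotfejovvuizi

The final consonant of *awotfej* is /j/, which is non-nasal, so the diminutive suffix is -ov, giving *awotfejov*.
The final sound of the diminutive form *awotfejov* is /v/, which is a voiced consonant, so the plural suffix is -vu, giving *awotfejovvu*.
The last vowel of the plural form *awotfejovvu* is /u/, which is a high vowel, so the definite suffix is -izi, giving *awotfejovvuizi*.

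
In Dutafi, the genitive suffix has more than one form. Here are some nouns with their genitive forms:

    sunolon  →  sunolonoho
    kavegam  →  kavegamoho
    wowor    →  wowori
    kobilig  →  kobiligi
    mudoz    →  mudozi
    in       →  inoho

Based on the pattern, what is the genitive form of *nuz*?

The alternation tracks the final consonant of the stem — -oho when the stem ends in a nasal (*sunolon*, *kavegam*, *in*); -i when the stem ends in a non-nasal consonant (*wowor*, *kobilig*, *mudoz*).
The final consonant of *nuz* is /z/, which is non-nasal, so the suffix is -i, giving *nuzi*.

nuzi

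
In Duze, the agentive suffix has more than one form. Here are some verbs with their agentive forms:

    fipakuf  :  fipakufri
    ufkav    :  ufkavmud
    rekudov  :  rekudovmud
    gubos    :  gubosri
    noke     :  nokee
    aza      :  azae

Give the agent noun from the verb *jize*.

jizee

Looking at the final sound of each stem: -ri when the stem ends in a voiceless consonant (*fipakuf*, *gubos*); -mud when the stem ends in a voiced consonant (*ufkav*, *rekudov*); -e when the stem ends in a vowel (*noke*, *aza*).
*jize*: final sound = /e/, a vowel → -e → *jizee*.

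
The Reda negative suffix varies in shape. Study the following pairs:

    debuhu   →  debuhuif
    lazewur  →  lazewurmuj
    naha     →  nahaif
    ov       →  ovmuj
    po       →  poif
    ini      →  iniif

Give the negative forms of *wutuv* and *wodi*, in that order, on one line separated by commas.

The pattern is consonant vs. vowel: -muj when the stem ends in a consonant (*lazewur*, *ov*); -if when the stem ends in a vowel (*debuhu*, *naha*, *po*, *ini*).
*wutuv* — final sound /v/ (a consonant) → -muj → *wutuvmuj*.
*wodi* — final sound /i/ (a vowel) → -if → *wodiif*.

wutuvmuj, wodiif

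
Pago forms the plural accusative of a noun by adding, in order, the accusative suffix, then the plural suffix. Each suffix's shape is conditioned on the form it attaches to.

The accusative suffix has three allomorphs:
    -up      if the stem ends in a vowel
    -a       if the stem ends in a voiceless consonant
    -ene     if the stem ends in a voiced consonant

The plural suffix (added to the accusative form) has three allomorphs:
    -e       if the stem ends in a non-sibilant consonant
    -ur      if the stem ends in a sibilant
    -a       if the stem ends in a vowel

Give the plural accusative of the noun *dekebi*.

dekebiupe

*dekebi* — final sound /i/ (a vowel) → -up → *dekebiup*.
The accusative form *dekebiup*: final sound = /p/, a non-sibilant consonant → -e → *dekebiupe*.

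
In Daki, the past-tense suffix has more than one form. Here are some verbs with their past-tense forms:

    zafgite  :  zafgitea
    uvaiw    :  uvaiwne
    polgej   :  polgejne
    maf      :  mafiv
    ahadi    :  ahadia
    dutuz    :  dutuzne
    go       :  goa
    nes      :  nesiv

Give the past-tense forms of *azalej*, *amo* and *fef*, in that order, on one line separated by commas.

The suffix is conditioned by the final sound: -iv when the stem ends in a voiceless consonant (*maf*, *nes*); -ne when the stem ends in a voiced consonant (*uvaiw*, *polgej*, *dutuz*); -a when the stem ends in a vowel (*zafgite*, *ahadi*, *go*).
The final sound of *azalej* is /j/, which is a voiced consonant, so the suffix is -ne, giving *azalejne*.
The final sound of *amo* is /o/, which is a vowel, so the suffix is -a, giving *amoa*.
The final sound of *fef* is /f/, which is a voiceless consonant, so the suffix is -iv, giving *fefiv*.

azalejne, amoa, fefiv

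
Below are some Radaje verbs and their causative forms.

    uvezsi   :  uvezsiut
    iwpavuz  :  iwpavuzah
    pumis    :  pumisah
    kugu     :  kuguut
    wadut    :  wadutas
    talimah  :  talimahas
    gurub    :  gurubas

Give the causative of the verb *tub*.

tubas

The pattern is sibilance of the final sound: -ah when the stem ends in a sibilant (*iwpavuz*, *pumis*); -as when the stem ends in a non-sibilant consonant (*wadut*, *talimah*, *gurub*); -ut when the stem ends in a vowel (*uvezsi*, *kugu*).
*tub*: final sound = /b/, a non-sibilant consonant → -as → *tubas*.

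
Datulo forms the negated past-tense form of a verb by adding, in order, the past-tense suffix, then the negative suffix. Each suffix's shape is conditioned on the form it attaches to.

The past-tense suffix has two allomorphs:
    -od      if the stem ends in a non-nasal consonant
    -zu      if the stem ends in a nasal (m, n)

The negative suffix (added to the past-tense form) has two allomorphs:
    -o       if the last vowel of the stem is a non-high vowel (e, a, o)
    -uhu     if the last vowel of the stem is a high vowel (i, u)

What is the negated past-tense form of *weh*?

wehodo

Since the final consonant of *weh* is /h/ (non-nasal), it takes -od, giving *wehod*.
The past-tense form *wehod* — last vowel /o/ (a non-high vowel) → -o → *wehodo*.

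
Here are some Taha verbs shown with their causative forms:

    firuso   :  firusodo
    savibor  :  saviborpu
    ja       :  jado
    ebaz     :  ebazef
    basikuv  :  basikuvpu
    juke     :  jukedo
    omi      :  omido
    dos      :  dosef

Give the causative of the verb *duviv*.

duvivpu

Looking at the final sound of each stem: -ef when the stem ends in a sibilant (*ebaz*, *dos*); -pu when the stem ends in a non-sibilant consonant (*savibor*, *basikuv*); -do when the stem ends in a vowel (*firuso*, *ja*, *juke*, *omi*).
*duviv* — final sound /v/ (a non-sibilant consonant) → -pu → *duvivpu*.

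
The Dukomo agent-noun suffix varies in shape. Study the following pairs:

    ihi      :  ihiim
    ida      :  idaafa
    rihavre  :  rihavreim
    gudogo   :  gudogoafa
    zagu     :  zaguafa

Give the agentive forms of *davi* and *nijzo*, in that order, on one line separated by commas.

daviim, nijzoafa

Looking at the last vowel of each stem: -im when the last vowel of the stem is a front vowel (*ihi*, *rihavre*); -afa when the last vowel of the stem is a back vowel (*ida*, *gudogo*, *zagu*).
The last vowel of *davi* is /i/, which is a front vowel, so the suffix is -im, giving *daviim*.
The last vowel of *nijzo* is /o/, which is a back vowel, so the suffix is -afa, giving *nijzoafa*.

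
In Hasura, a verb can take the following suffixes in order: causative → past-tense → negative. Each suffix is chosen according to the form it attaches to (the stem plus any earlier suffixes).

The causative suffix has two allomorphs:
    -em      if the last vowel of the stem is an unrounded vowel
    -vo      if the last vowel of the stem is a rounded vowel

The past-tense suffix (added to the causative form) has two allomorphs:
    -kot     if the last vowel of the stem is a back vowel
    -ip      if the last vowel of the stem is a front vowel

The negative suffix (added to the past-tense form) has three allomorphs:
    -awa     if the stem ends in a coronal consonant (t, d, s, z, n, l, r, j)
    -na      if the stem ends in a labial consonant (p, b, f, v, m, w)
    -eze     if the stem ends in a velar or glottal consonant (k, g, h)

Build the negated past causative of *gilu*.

The last vowel of *gilu* is /u/, which is a rounded vowel, so the causative suffix is -vo, giving *giluvo*.
The causative form *giluvo* — last vowel /o/ (a back vowel) → -kot → *giluvokot*.
Since the final consonant of the past-tense form *giluvokot* is /t/ (coronal), it takes -awa, giving *giluvokotawa*.

giluvokotawa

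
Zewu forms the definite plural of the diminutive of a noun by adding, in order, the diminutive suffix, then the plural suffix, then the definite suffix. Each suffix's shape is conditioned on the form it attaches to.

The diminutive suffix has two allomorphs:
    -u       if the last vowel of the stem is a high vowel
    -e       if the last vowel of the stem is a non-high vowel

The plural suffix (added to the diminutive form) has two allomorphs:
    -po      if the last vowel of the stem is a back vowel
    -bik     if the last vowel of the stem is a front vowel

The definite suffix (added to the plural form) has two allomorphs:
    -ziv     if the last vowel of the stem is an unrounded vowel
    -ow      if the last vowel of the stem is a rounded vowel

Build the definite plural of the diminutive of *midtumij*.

The last vowel of *midtumij* is /i/, which is a high vowel, so the diminutive suffix is -u, giving *midtumiju*.
The diminutive form *midtumiju*: last vowel = /u/, a back vowel → -po → *midtumijupo*.
The plural form *midtumijupo*: last vowel = /o/, a rounded vowel → -ow → *midtumijupoow*.

midtumijupoow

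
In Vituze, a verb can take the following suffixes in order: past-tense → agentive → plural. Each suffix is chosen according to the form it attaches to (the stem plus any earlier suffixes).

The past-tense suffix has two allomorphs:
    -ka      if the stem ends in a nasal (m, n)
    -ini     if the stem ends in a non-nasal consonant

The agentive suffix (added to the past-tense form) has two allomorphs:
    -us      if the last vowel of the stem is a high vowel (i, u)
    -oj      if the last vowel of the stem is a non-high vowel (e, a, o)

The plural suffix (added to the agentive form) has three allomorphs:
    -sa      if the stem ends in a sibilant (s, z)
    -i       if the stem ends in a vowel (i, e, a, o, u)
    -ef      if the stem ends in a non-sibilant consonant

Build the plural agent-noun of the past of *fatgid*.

fatgidiniussa

The final consonant of *fatgid* is /d/, which is non-nasal, so the past-tense suffix is -ini, giving *fatgidini*.
The last vowel of the past-tense form *fatgidini* is /i/, which is a high vowel, so the agentive suffix is -us, giving *fatgidinius*.
Since the final sound of the agentive form *fatgidinius* is /s/ (a sibilant), it takes -sa, giving *fatgidiniussa*.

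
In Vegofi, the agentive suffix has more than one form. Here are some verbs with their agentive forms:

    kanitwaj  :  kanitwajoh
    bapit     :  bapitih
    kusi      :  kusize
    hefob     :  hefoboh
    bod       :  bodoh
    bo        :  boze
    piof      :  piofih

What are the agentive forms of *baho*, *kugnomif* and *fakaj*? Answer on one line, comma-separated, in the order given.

bahoze, kugnomifih, fakajoh

The suffix is conditioned by the final sound: -ih when the stem ends in a voiceless consonant (*bapit*, *piof*); -oh when the stem ends in a voiced consonant (*kanitwaj*, *hefob*, *bod*); -ze when the stem ends in a vowel (*kusi*, *bo*).
*baho*: final sound = /o/, a vowel → -ze → *bahoze*.
The final sound of *kugnomif* is /f/, which is a voiceless consonant, so the suffix is -ih, giving *kugnomifih*.
The final sound of *fakaj* is /j/, which is a voiced consonant, so the suffix is -oh, giving *fakajoh*.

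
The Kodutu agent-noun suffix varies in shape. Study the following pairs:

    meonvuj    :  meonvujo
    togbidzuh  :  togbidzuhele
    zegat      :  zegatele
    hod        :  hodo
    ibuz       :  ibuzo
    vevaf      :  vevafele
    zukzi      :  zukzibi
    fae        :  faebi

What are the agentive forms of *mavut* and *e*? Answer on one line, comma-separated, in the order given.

mavutele, ebi

The alternation tracks the final sound of the stem — -ele when the stem ends in a voiceless consonant (*togbidzuh*, *zegat*, *vevaf*); -o when the stem ends in a voiced consonant (*meonvuj*, *hod*, *ibuz*); -bi when the stem ends in a vowel (*zukzi*, *fae*).
*mavut* — final sound /t/ (a voiceless consonant) → -ele → *mavutele*.
Since the final sound of *e* is /e/ (a vowel), it takes -bi, giving *ebi*.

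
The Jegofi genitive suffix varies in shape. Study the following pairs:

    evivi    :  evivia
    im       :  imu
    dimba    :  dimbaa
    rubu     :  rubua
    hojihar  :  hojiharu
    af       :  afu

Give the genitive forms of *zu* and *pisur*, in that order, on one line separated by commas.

The alternation tracks the final sound of the stem — -u when the stem ends in a consonant (*im*, *hojihar*, *af*); -a when the stem ends in a vowel (*evivi*, *dimba*, *rubu*).
*zu*: final sound = /u/, a vowel → -a → *zua*.
*pisur* — final sound /r/ (a consonant) → -u → *pisuru*.

zua, pisuru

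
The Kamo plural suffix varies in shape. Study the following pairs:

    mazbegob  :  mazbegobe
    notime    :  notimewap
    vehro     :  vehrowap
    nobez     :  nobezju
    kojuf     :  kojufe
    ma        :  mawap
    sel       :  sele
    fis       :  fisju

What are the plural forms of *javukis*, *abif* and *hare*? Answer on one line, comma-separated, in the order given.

The alternation tracks the final sound of the stem — -ju when the stem ends in a sibilant (*nobez*, *fis*); -e when the stem ends in a non-sibilant consonant (*mazbegob*, *kojuf*, *sel*); -wap when the stem ends in a vowel (*notime*, *vehro*, *ma*).
*javukis*: final sound = /s/, a sibilant → -ju → *javukisju*.
The final sound of *abif* is /f/, which is a non-sibilant consonant, so the suffix is -e, giving *abife*.
*hare*: final sound = /e/, a vowel → -wap → *harewap*.

javukisju, abife, harewap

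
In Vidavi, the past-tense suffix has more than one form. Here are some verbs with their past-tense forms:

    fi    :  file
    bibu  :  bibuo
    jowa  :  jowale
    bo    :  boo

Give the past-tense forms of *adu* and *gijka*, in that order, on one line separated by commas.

aduo, gijkale

Looking at the last vowel of each stem: -o when the last vowel of the stem is a rounded vowel (*bibu*, *bo*); -le when the last vowel of the stem is an unrounded vowel (*fi*, *jowa*).
*adu*: last vowel = /u/, a rounded vowel → -o → *aduo*.
*gijka*: last vowel = /a/, an unrounded vowel → -le → *gijkale*.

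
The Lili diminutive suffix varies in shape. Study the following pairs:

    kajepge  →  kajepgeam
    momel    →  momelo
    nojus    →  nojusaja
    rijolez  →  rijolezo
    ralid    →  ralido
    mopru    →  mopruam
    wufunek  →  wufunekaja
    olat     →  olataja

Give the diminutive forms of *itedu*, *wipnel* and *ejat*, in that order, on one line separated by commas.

iteduam, wipnelo, ejataja

Looking at the final sound of each stem: -aja when the stem ends in a voiceless consonant (*nojus*, *wufunek*, *olat*); -o when the stem ends in a voiced consonant (*momel*, *rijolez*, *ralid*); -am when the stem ends in a vowel (*kajepge*, *mopru*).
*itedu* — final sound /u/ (a vowel) → -am → *iteduam*.
*wipnel* — final sound /l/ (a voiced consonant) → -o → *wipnelo*.
*ejat*: final sound = /t/, a voiceless consonant → -aja → *ejataja*.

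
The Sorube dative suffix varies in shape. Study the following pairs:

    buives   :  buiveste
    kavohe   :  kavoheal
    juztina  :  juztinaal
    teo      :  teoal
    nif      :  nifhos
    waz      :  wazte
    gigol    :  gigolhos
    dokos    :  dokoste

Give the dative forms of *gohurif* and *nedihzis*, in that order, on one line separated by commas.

gohurifhos, nedihziste

The pattern is sibilance of the final sound: -te when the stem ends in a sibilant (*buives*, *waz*, *dokos*); -hos when the stem ends in a non-sibilant consonant (*nif*, *gigol*); -al when the stem ends in a vowel (*kavohe*, *juztina*, *teo*).
*gohurif* — final sound /f/ (a non-sibilant consonant) → -hos → *gohurifhos*.
*nedihzis* — final sound /s/ (a sibilant) → -te → *nedihziste*.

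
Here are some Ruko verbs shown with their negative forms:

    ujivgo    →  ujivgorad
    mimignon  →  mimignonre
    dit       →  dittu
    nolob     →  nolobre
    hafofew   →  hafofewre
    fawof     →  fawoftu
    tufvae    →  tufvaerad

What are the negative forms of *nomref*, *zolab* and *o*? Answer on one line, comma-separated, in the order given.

nomreftu, zolabre, orad

The alternation tracks the final sound of the stem — -tu when the stem ends in a voiceless consonant (*dit*, *fawof*); -re when the stem ends in a voiced consonant (*mimignon*, *nolob*, *hafofew*); -rad when the stem ends in a vowel (*ujivgo*, *tufvae*).
*nomref* — final sound /f/ (a voiceless consonant) → -tu → *nomreftu*.
The final sound of *zolab* is /b/, which is a voiced consonant, so the suffix is -re, giving *zolabre*.
The final sound of *o* is /o/, which is a vowel, so the suffix is -rad, giving *orad*.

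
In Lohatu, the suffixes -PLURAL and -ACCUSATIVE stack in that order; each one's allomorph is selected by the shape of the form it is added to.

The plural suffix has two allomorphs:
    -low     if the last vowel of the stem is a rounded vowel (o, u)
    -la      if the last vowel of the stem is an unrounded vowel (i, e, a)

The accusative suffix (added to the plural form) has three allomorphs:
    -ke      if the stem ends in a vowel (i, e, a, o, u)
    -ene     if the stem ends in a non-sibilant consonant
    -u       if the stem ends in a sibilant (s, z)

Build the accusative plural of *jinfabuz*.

*jinfabuz*: last vowel = /u/, a rounded vowel → -low → *jinfabuzlow*.
The plural form *jinfabuzlow*: final sound = /w/, a non-sibilant consonant → -ene → *jinfabuzlowene*.

jinfabuzlowene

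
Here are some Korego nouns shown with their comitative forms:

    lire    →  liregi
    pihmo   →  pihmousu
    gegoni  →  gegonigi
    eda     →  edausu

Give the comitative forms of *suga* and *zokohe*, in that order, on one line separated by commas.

sugausu, zokohegi

Looking at the last vowel of each stem: -gi when the last vowel of the stem is a front vowel (*lire*, *gegoni*); -usu when the last vowel of the stem is a back vowel (*pihmo*, *eda*).
The last vowel of *suga* is /a/, which is a back vowel, so the suffix is -usu, giving *sugausu*.
*zokohe* — last vowel /e/ (a front vowel) → -gi → *zokohegi*.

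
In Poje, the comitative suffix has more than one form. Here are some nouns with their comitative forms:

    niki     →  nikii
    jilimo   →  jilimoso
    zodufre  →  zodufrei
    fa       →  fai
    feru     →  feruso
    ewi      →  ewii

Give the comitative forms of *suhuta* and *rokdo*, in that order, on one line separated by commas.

suhutai, rokdoso

Looking at the last vowel of each stem: -so when the last vowel of the stem is a rounded vowel (*jilimo*, *feru*); -i when the last vowel of the stem is an unrounded vowel (*niki*, *zodufre*, *fa*, *ewi*).
*suhuta* — last vowel /a/ (an unrounded vowel) → -i → *suhutai*.
*rokdo*: last vowel = /o/, a rounded vowel → -so → *rokdoso*.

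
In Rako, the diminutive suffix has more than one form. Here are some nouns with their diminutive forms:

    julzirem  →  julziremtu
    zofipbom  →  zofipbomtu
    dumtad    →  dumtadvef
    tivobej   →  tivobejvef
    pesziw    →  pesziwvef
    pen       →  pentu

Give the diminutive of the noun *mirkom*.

mirkomtu

The alternation tracks the final consonant of the stem — -tu when the stem ends in a nasal (*julzirem*, *zofipbom*, *pen*); -vef when the stem ends in a non-nasal consonant (*dumtad*, *tivobej*, *pesziw*).
*mirkom*: final consonant = /m/, a nasal → -tu → *mirkomtu*.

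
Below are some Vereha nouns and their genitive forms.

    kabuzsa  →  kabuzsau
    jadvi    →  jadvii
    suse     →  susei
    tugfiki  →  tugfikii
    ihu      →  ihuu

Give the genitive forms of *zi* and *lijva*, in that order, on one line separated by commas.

zii, lijvau

Looking at the last vowel of each stem: -i when the last vowel of the stem is a front vowel (*jadvi*, *suse*, *tugfiki*); -u when the last vowel of the stem is a back vowel (*kabuzsa*, *ihu*).
The last vowel of *zi* is /i/, which is a front vowel, so the suffix is -i, giving *zii*.
*lijva* — last vowel /a/ (a back vowel) → -u → *lijvau*.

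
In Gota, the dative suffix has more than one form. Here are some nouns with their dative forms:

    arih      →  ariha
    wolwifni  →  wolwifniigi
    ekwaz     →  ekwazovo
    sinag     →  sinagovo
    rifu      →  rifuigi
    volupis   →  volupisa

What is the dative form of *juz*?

Looking at the final sound of each stem: -a when the stem ends in a voiceless consonant (*arih*, *volupis*); -ovo when the stem ends in a voiced consonant (*ekwaz*, *sinag*); -igi when the stem ends in a vowel (*wolwifni*, *rifu*).
*juz*: final sound = /z/, a voiced consonant → -ovo → *juzovo*.

juzovo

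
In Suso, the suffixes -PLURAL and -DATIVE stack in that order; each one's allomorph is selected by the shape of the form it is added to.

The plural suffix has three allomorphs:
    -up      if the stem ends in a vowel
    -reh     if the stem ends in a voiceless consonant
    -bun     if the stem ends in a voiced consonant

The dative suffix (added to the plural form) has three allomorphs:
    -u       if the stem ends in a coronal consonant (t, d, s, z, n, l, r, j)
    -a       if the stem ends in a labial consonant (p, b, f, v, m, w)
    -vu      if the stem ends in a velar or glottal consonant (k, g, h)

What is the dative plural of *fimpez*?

fimpezbunu

The final sound of *fimpez* is /z/, which is a voiced consonant, so the plural suffix is -bun, giving *fimpezbun*.
The plural form *fimpezbun*: final consonant = /n/, coronal → -u → *fimpezbunu*.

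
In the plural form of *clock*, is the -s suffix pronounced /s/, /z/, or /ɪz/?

The stem *clock* ends in a voiceless non-sibilant consonant.
The plural suffix surfaces as /ɪz/ after sibilants, /s/ after other voiceless consonants, and /z/ after other voiced sounds.
So the plural -s on *clock* is pronounced /s/.

/s/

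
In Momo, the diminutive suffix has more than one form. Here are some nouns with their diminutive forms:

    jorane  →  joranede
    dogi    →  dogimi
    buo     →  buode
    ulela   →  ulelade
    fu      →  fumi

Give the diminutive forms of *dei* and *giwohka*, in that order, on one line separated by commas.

deimi, giwohkade

The pattern is height harmony: -mi when the last vowel of the stem is a high vowel (*dogi*, *fu*); -de when the last vowel of the stem is a non-high vowel (*jorane*, *buo*, *ulela*).
Since the last vowel of *dei* is /i/ (a high vowel), it takes -mi, giving *deimi*.
*giwohka* — last vowel /a/ (a non-high vowel) → -de → *giwohkade*.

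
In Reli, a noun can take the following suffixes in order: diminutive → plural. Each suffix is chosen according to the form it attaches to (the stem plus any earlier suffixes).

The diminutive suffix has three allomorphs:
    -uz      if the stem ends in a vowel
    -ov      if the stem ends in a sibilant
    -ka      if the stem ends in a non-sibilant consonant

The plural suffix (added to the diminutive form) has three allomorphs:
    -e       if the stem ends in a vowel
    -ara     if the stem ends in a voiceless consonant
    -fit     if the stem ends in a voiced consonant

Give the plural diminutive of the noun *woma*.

*woma* — final sound /a/ (a vowel) → -uz → *womauz*.
The diminutive form *womauz* — final sound /z/ (a voiced consonant) → -fit → *womauzfit*.

womauzfit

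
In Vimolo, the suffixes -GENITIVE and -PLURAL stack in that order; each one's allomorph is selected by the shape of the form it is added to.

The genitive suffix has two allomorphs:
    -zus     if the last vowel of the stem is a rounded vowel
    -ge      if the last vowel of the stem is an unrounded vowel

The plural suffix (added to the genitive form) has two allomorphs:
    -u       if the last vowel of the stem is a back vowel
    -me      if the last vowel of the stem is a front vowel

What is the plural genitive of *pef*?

pefgeme

*pef* — last vowel /e/ (an unrounded vowel) → -ge → *pefge*.
The genitive form *pefge*: last vowel = /e/, a front vowel → -me → *pefgeme*.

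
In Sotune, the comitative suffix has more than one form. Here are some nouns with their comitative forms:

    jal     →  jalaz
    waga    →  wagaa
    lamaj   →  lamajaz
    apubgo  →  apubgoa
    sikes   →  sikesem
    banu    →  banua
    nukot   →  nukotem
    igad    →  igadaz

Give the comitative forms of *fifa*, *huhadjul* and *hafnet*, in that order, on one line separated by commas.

The alternation tracks the final sound of the stem — -em when the stem ends in a voiceless consonant (*sikes*, *nukot*); -az when the stem ends in a voiced consonant (*jal*, *lamaj*, *igad*); -a when the stem ends in a vowel (*waga*, *apubgo*, *banu*).
Since the final sound of *fifa* is /a/ (a vowel), it takes -a, giving *fifaa*.
Since the final sound of *huhadjul* is /l/ (a voiced consonant), it takes -az, giving *huhadjulaz*.
Since the final sound of *hafnet* is /t/ (a voiceless consonant), it takes -em, giving *hafnetem*.

fifaa, huhadjulaz, hafnetem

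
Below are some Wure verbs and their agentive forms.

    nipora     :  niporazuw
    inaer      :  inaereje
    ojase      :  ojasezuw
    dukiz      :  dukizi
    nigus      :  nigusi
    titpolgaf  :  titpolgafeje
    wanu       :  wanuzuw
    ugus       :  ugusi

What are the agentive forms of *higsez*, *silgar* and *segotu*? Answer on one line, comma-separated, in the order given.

The pattern is sibilance of the final sound: -i when the stem ends in a sibilant (*dukiz*, *nigus*, *ugus*); -eje when the stem ends in a non-sibilant consonant (*inaer*, *titpolgaf*); -zuw when the stem ends in a vowel (*nipora*, *ojase*, *wanu*).
*higsez*: final sound = /z/, a sibilant → -i → *higsezi*.
*silgar*: final sound = /r/, a non-sibilant consonant → -eje → *silgareje*.
Since the final sound of *segotu* is /u/ (a vowel), it takes -zuw, giving *segotuzuw*.

higsezi, silgareje, segotuzuw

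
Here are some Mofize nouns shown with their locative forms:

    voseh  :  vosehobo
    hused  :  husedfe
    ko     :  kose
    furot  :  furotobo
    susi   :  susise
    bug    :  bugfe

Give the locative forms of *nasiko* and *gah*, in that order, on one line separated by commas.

The pattern is voicing of the final sound: -obo when the stem ends in a voiceless consonant (*voseh*, *furot*); -fe when the stem ends in a voiced consonant (*hused*, *bug*); -se when the stem ends in a vowel (*ko*, *susi*).
The final sound of *nasiko* is /o/, which is a vowel, so the suffix is -se, giving *nasikose*.
Since the final sound of *gah* is /h/ (a voiceless consonant), it takes -obo, giving *gahobo*.

nasikose, gahobo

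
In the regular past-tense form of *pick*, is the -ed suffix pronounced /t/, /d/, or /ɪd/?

/t/

The stem *pick* ends in a voiceless consonant other than /t/.
The -ed suffix is realized as /ɪd/ after /t, d/; as /t/ after other voiceless consonants; and as /d/ after other voiced sounds.
So -ed on *pick* is pronounced /t/.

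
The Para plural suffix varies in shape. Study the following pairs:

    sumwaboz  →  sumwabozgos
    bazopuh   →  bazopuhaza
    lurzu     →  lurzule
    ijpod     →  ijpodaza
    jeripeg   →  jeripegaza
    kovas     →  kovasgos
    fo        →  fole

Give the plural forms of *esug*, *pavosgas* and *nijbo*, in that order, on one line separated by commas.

esugaza, pavosgasgos, nijbole

The suffix is conditioned by the final sound: -gos when the stem ends in a sibilant (*sumwaboz*, *kovas*); -aza when the stem ends in a non-sibilant consonant (*bazopuh*, *ijpod*, *jeripeg*); -le when the stem ends in a vowel (*lurzu*, *fo*).
Since the final sound of *esug* is /g/ (a non-sibilant consonant), it takes -aza, giving *esugaza*.
Since the final sound of *pavosgas* is /s/ (a sibilant), it takes -gos, giving *pavosgasgos*.
The final sound of *nijbo* is /o/, which is a vowel, so the suffix is -le, giving *nijbole*.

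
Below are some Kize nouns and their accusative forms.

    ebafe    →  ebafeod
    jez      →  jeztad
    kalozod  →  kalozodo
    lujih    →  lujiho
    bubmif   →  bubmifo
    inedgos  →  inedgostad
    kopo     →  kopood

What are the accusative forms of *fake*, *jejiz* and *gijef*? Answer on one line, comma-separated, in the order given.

Looking at the final sound of each stem: -tad when the stem ends in a sibilant (*jez*, *inedgos*); -o when the stem ends in a non-sibilant consonant (*kalozod*, *lujih*, *bubmif*); -od when the stem ends in a vowel (*ebafe*, *kopo*).
Since the final sound of *fake* is /e/ (a vowel), it takes -od, giving *fakeod*.
*jejiz* — final sound /z/ (a sibilant) → -tad → *jejiztad*.
Since the final sound of *gijef* is /f/ (a non-sibilant consonant), it takes -o, giving *gijefo*.

fakeod, jejiztad, gijefo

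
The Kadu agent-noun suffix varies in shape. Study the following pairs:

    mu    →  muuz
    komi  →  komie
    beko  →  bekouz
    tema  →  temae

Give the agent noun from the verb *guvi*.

The suffix is conditioned by the last vowel: -uz when the last vowel of the stem is a rounded vowel (*mu*, *beko*); -e when the last vowel of the stem is an unrounded vowel (*komi*, *tema*).
*guvi* — last vowel /i/ (an unrounded vowel) → -e → *guvie*.

guvie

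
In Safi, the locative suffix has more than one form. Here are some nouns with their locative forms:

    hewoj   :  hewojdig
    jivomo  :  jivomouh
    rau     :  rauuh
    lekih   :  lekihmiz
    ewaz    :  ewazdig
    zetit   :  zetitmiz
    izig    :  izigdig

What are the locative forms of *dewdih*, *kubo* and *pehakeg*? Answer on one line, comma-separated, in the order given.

The alternation tracks the final sound of the stem — -miz when the stem ends in a voiceless consonant (*lekih*, *zetit*); -dig when the stem ends in a voiced consonant (*hewoj*, *ewaz*, *izig*); -uh when the stem ends in a vowel (*jivomo*, *rau*).
The final sound of *dewdih* is /h/, which is a voiceless consonant, so the suffix is -miz, giving *dewdihmiz*.
*kubo* — final sound /o/ (a vowel) → -uh → *kubouh*.
The final sound of *pehakeg* is /g/, which is a voiced consonant, so the suffix is -dig, giving *pehakegdig*.

dewdihmiz, kubouh, pehakegdig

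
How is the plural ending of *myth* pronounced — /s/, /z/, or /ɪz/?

The stem *myth* ends in a voiceless non-sibilant consonant.
The plural suffix surfaces as /ɪz/ after sibilants, /s/ after other voiceless consonants, and /z/ after other voiced sounds.
So the plural -s on *myth* is pronounced /s/.

/s/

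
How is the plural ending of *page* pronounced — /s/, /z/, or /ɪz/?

/ɪz/

The stem *page* ends in a sibilant (/s, z, ʃ, ʒ, tʃ, dʒ/).
The plural suffix surfaces as /ɪz/ after sibilants, /s/ after other voiceless consonants, and /z/ after other voiced sounds.
So the plural -s on *page* is pronounced /ɪz/.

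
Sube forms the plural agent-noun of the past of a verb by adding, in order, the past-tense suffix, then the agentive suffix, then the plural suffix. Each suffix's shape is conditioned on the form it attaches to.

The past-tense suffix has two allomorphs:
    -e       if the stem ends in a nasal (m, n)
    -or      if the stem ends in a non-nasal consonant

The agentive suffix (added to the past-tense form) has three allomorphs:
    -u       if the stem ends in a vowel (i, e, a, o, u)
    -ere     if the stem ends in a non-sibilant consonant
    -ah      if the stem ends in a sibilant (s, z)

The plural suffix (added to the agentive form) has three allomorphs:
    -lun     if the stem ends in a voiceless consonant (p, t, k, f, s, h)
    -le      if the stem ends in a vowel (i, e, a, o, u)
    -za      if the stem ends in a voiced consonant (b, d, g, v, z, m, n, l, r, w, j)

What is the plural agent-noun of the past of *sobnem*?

sobnemeule

*sobnem* — final consonant /m/ (a nasal) → -e → *sobneme*.
Since the final sound of the past-tense form *sobneme* is /e/ (a vowel), it takes -u, giving *sobnemeu*.
The agentive form *sobnemeu*: final sound = /u/, a vowel → -le → *sobnemeule*.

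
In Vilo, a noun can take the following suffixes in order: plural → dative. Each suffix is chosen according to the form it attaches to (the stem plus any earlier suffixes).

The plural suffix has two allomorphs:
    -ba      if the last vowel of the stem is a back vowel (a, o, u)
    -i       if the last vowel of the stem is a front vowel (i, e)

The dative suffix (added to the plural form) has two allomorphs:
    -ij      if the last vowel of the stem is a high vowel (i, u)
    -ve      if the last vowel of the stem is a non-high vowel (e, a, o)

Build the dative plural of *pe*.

peiij

*pe* — last vowel /e/ (a front vowel) → -i → *pei*.
The plural form *pei* — last vowel /i/ (a high vowel) → -ij → *peiij*.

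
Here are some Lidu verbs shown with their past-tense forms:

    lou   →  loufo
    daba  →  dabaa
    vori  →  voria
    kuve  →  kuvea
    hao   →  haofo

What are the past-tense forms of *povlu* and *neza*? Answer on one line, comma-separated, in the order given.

Looking at the last vowel of each stem: -fo when the last vowel of the stem is a rounded vowel (*lou*, *hao*); -a when the last vowel of the stem is an unrounded vowel (*daba*, *vori*, *kuve*).
The last vowel of *povlu* is /u/, which is a rounded vowel, so the suffix is -fo, giving *povlufo*.
*neza*: last vowel = /a/, an unrounded vowel → -a → *nezaa*.

povlufo, nezaa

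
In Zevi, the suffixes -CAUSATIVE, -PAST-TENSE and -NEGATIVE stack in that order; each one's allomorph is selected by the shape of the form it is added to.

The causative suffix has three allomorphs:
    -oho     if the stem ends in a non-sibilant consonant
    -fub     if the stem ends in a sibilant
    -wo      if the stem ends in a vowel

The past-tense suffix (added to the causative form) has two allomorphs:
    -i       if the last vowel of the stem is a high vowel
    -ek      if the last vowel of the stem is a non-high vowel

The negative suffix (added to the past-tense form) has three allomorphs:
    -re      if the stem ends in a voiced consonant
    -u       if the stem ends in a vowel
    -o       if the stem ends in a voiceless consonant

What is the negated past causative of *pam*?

The final sound of *pam* is /m/, which is a non-sibilant consonant, so the causative suffix is -oho, giving *pamoho*.
The last vowel of the causative form *pamoho* is /o/, which is a non-high vowel, so the past-tense suffix is -ek, giving *pamohoek*.
The final sound of the past-tense form *pamohoek* is /k/, which is a voiceless consonant, so the negative suffix is -o, giving *pamohoeko*.

pamohoeko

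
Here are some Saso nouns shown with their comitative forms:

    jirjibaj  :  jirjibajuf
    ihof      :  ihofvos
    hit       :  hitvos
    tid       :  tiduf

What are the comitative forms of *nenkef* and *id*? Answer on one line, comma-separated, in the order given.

The pattern is voicing of the final consonant: -vos when the stem ends in a voiceless consonant (*ihof*, *hit*); -uf when the stem ends in a voiced consonant (*jirjibaj*, *tid*).
The final consonant of *nenkef* is /f/, which is voiceless, so the suffix is -vos, giving *nenkefvos*.
Since the final consonant of *id* is /d/ (voiced), it takes -uf, giving *iduf*.

nenkefvos, iduf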